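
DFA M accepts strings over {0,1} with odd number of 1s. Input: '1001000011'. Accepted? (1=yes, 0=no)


DFA has 2 states: q_even (start, accept=no) and q_odd
Processing string '1001000011' character by character:
  Position 0: read '1', 1-count=1 -> q_odd
  Position 1: read '0', 1-count=1 -> q_odd (no change)
  Position 2: read '0', 1-count=1 -> q_odd (no change)
  Position 3: read '1', 1-count=2 -> q_even
  Position 4: read '0', 1-count=2 -> q_even (no change)
  Position 5: read '0', 1-count=2 -> q_even (no change)
  Position 6: read '0', 1-count=2 -> q_even (no change)
  Position 7: read '0', 1-count=2 -> q_even (no change)
  Position 8: read '1', 1-count=3 -> q_odd
  Position 9: read '1', 1-count=4 -> q_even
Final state: q_even, total 1s = 4 (even); the DFA requires an odd count -> reject

0


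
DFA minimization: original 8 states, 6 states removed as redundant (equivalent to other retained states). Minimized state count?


Original DFA: 8 states
Redundant states removed: 6
Minimized states = original - removed
= 8 - 6
= 2

2


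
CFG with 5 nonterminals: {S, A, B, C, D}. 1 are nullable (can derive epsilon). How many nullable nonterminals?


Nonterminals: {S, A, B, C, D}
A nonterminal is nullable if it can derive epsilon
Counting nullable nonterminals: 1
Total nullable = 1

1


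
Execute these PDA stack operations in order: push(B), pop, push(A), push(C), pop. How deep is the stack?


Tracing stack operations:
  push(B) -> stack = [B], depth=1
  pop -> removed B, stack = [], depth=0
  push(A) -> stack = [A], depth=1
  push(C) -> stack = [A,C], depth=2
  pop -> removed C, stack = [A], depth=1
Final depth = 1

1


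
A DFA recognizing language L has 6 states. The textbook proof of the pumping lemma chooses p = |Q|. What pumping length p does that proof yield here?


Pumping lemma for regular languages (standard proof):
Take p = |Q|, the number of DFA states.
Any string of length >= |Q| passes through |Q|+1 states while reading its first |Q| symbols,
so by pigeonhole some state repeats, giving the loop that can be pumped.
Here |Q| = 6
Therefore the proof uses p = 6

6


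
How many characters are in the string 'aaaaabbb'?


String: 'aaaaabbb'
Counting characters:
  'a' appears 5 time(s)
  'b' appears 3 time(s)
Total length = 5 + 3 = 8

8


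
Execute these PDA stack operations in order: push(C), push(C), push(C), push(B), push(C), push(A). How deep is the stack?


Tracing stack operations:
  push(C) -> stack = [C], depth=1
  push(C) -> stack = [C,C], depth=2
  push(C) -> stack = [C,C,C], depth=3
  push(B) -> stack = [C,C,C,B], depth=4
  push(C) -> stack = [C,C,C,B,C], depth=5
  push(A) -> stack = [C,C,C,B,C,A], depth=6
Final depth = 6

6


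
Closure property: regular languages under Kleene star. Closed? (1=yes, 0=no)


Regular languages are closed under:
- Union (DFA product construction)
- Intersection (DFA product construction)
- Complement (swap accept/reject states)
- Concatenation (NFA construction)
- Kleene star (NFA construction)
Kleene star is in this list
Therefore: closed

1


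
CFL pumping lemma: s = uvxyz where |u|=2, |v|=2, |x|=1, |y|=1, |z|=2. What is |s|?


|s| = |u| + |v| + |x| + |y| + |z|
= 2 + 2 + 1 + 1 + 2
= 4 + 1 + 3
= 5 + 3
= 8

8


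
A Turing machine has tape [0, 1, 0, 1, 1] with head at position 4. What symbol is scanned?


Tape: [0, 1, 0, 1, 1]
Positions: 0 1 2 3 4
Values:    0 1 0 1 1
Head at position 4
tape[4] = 1

1


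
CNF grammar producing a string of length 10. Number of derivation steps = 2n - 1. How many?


Chomsky Normal Form derivation:
String length n = 10
Each step either:
  - Splits a nonterminal into two (n-1 such steps)
  - Converts a nonterminal to terminal (n such steps)
Total = (n-1) + n = 2n - 1
= 2(10) - 1
= 20 - 1
= 19

19


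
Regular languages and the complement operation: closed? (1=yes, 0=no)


Regular languages are closed under all standard operations:
- Union: Yes (product construction)
- Intersection: Yes (product construction)
- Complement: Yes (swap accept/reject)
- Concatenation: Yes (NFA construction)
Operation: complement -> Closed

1


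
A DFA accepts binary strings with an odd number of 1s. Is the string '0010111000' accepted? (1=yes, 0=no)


DFA has 2 states: q_even (start, accept=no) and q_odd
Processing string '0010111000' character by character:
  Position 0: read '0', 1-count=0 -> q_even (no change)
  Position 1: read '0', 1-count=0 -> q_even (no change)
  Position 2: read '1', 1-count=1 -> q_odd
  Position 3: read '0', 1-count=1 -> q_odd (no change)
  Position 4: read '1', 1-count=2 -> q_even
  Position 5: read '1', 1-count=3 -> q_odd
  Position 6: read '1', 1-count=4 -> q_even
  Position 7: read '0', 1-count=4 -> q_even (no change)
  Position 8: read '0', 1-count=4 -> q_even (no change)
  Position 9: read '0', 1-count=4 -> q_even (no change)
Final state: q_even, total 1s = 4 (even); the DFA requires an odd count -> reject

0


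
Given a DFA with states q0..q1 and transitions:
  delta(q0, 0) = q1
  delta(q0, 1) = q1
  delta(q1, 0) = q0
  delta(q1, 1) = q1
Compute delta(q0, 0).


Looking up transition function:
delta(q0, 0) in the table
Row: q0, Column: 0
Result: q1

q1


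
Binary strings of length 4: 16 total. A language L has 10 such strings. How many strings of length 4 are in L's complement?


Alphabet: {0,1}
String length: 4
Total strings of length 4 = 2^4 = 16
Strings in L = 10
Complement = total - |L|
= 16 - 10
= 6

6


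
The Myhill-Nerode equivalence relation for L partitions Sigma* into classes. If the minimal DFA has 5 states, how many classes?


Myhill-Nerode theorem:
Number of equivalence classes = number of states in minimal DFA
Minimal DFA states = 5
Therefore equivalence classes = 5

5


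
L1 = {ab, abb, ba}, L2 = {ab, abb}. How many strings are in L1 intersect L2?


L1 = {ab, abb, ba}
L2 = {ab, abb}
Checking each string in L1 against L2:
  'ab': in L2? Yes
  'abb': in L2? Yes
  'ba': in L2? No
Intersection = {ab, abb}
|L1 ∩ L2| = 2

2


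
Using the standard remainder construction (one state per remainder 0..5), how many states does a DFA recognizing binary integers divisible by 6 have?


Divisibility by 6 is tracked via the remainder mod 6: 0, 1, ..., 5
The construction assigns one state to each remainder
Number of remainders = 6

6


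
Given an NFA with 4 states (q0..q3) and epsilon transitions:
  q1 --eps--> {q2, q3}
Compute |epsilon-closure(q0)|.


Starting from q0
Initialize closure = {q0}
q0 has no outgoing epsilon transitions -> nothing to add
Final closure: {q0}
Size = 1

1


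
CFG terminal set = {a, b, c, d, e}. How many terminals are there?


Terminal symbols: a, b, c, d, e
Counting each: a (#1), b (#2), c (#3), d (#4), e (#5)
Total = 5

5


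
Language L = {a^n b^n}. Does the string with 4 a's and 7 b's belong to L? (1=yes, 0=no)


Language requires equal numbers of a's and b's
PDA pushes for each 'a', pops for each 'b'
Number of a's = 4
Number of b's = 7
4 != 7 -> Reject

0


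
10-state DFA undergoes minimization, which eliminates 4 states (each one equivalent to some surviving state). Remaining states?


Original DFA: 10 states
Redundant states removed: 4
Minimized states = original - removed
= 10 - 4
= 6

6


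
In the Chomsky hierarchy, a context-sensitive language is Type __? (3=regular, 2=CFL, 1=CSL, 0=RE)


Chomsky hierarchy levels:
  Type 3: Regular (DFA/NFA/regex)
  Type 2: Context-free (PDA)
  Type 1: Context-sensitive
  Type 0: Recursively enumerable (TM)
'context-sensitive' corresponds to Type 1

1


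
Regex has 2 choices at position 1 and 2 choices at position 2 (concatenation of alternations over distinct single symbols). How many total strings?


First group: 2 alternatives
Second group: 2 alternatives
Concatenation: each choice from group 1 pairs with each from group 2
Total = 2 x 2 = 4

4


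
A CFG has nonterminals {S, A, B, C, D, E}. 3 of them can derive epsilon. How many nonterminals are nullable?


Nonterminals: {S, A, B, C, D, E}
A nonterminal is nullable if it can derive epsilon
Counting nullable nonterminals: 3
Total nullable = 3

3


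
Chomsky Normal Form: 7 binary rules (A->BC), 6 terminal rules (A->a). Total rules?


CNF allows two rule forms:
  A -> BC (binary): 7 rules
  A -> a (terminal): 6 rules
Total = 7 + 6 = 13

13


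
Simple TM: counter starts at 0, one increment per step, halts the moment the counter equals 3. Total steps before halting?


Counter starts at 0. Counting sequence:
  Step 1: counter = 1
  Step 2: counter = 2
  Step 3: counter = 3
Counter reached 3 -> halt
Total steps = 3

3


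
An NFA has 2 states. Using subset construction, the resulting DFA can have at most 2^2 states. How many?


NFA has 2 states
Subset construction: each DFA state = subset of NFA states
Maximum subsets = 2^2
2^2 = 4

4


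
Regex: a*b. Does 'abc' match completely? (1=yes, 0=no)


Pattern: a*b
String: 'abc'
Pattern requires: zero or more 'a's followed by exactly one 'b'
Found 1 leading 'a's
Remaining: 'bc'
Remaining is not 'b' -> no match
Result: 0

0


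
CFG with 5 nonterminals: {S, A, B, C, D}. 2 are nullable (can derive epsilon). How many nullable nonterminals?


Nonterminals: {S, A, B, C, D}
A nonterminal is nullable if it can derive epsilon
Counting nullable nonterminals: 2
Total nullable = 2

2


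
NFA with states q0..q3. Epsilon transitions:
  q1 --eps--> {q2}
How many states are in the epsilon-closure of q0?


Starting from q0
Initialize closure = {q0}
q0 has no outgoing epsilon transitions -> nothing to add
Final closure: {q0}
Size = 1

1


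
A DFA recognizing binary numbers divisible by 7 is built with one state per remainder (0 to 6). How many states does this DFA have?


Divisibility by 7 is tracked via the remainder mod 7: 0, 1, ..., 6
The construction assigns one state to each remainder
Number of remainders = 7

7


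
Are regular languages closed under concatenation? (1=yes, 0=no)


Regular languages are closed under all standard operations:
- Union: Yes (product construction)
- Intersection: Yes (product construction)
- Complement: Yes (swap accept/reject)
- Concatenation: Yes (NFA construction)
Operation: concatenation -> Closed

1


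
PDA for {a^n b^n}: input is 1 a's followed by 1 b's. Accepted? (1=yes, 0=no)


Language requires equal numbers of a's and b's
PDA pushes for each 'a', pops for each 'b'
Number of a's = 1
Number of b's = 1
1 == 1 -> Accept

1


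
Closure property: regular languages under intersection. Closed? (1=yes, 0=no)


Regular languages are closed under:
- Union (DFA product construction)
- Intersection (DFA product construction)
- Complement (swap accept/reject states)
- Concatenation (NFA construction)
- Kleene star (NFA construction)
intersection is in this list
Therefore: closed

1


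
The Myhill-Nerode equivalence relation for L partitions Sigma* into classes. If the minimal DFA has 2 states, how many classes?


Myhill-Nerode theorem:
Number of equivalence classes = number of states in minimal DFA
Minimal DFA states = 2
Therefore equivalence classes = 2

2


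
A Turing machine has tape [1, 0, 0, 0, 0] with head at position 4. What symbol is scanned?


Tape: [1, 0, 0, 0, 0]
Positions: 0 1 2 3 4
Values:    1 0 0 0 0
Head at position 4
tape[4] = 0

0


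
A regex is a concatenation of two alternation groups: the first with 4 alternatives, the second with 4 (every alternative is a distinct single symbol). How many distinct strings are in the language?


First group: 4 alternatives
Second group: 4 alternatives
Concatenation: each choice from group 1 pairs with each from group 2
Total = 4 x 4 = 16

16


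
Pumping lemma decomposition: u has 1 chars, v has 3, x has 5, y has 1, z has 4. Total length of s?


|s| = |u| + |v| + |x| + |y| + |z|
= 1 + 3 + 5 + 1 + 4
= 4 + 5 + 5
= 9 + 5
= 14

14


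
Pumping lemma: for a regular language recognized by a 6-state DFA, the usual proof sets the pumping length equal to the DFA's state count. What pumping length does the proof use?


Pumping lemma for regular languages (standard proof):
Take p = |Q|, the number of DFA states.
Any string of length >= |Q| passes through |Q|+1 states while reading its first |Q| symbols,
so by pigeonhole some state repeats, giving the loop that can be pumped.
Here |Q| = 6
Therefore the proof uses p = 6

6


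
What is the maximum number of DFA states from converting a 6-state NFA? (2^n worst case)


NFA has 6 states
Subset construction: each DFA state = subset of NFA states
Maximum subsets = 2^6
2^6 = 64

64


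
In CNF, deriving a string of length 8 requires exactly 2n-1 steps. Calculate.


Chomsky Normal Form derivation:
String length n = 8
Each step either:
  - Splits a nonterminal into two (n-1 such steps)
  - Converts a nonterminal to terminal (n such steps)
Total = (n-1) + n = 2n - 1
= 2(8) - 1
= 16 - 1
= 15

15


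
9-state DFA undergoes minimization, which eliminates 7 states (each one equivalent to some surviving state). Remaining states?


Original DFA: 9 states
Redundant states removed: 7
Minimized states = original - removed
= 9 - 7
= 2

2


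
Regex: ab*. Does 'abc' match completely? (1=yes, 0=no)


Pattern: ab*
String: 'abc'
Pattern requires: exactly one 'a' followed by zero or more 'b's
First char is 'a' -> OK
Rest 'bc': all b's? No
Result: 0

0


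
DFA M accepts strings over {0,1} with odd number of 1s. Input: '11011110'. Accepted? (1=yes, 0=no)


DFA has 2 states: q_even (start, accept=no) and q_odd
Processing string '11011110' character by character:
  Position 0: read '1', 1-count=1 -> q_odd
  Position 1: read '1', 1-count=2 -> q_even
  Position 2: read '0', 1-count=2 -> q_even (no change)
  Position 3: read '1', 1-count=3 -> q_odd
  Position 4: read '1', 1-count=4 -> q_even
  Position 5: read '1', 1-count=5 -> q_odd
  Position 6: read '1', 1-count=6 -> q_even
  Position 7: read '0', 1-count=6 -> q_even (no change)
Final state: q_even, total 1s = 6 (even); the DFA requires an odd count -> reject

0


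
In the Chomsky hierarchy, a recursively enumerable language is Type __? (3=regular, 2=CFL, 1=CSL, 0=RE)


Chomsky hierarchy levels:
  Type 3: Regular (DFA/NFA/regex)
  Type 2: Context-free (PDA)
  Type 1: Context-sensitive
  Type 0: Recursively enumerable (TM)
'recursively enumerable' corresponds to Type 0

0


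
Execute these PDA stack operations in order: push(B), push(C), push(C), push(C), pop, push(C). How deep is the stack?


Tracing stack operations:
  push(B) -> stack = [B], depth=1
  push(C) -> stack = [B,C], depth=2
  push(C) -> stack = [B,C,C], depth=3
  push(C) -> stack = [B,C,C,C], depth=4
  pop -> removed C, stack = [B,C,C], depth=3
  push(C) -> stack = [B,C,C,C], depth=4
Final depth = 4

4


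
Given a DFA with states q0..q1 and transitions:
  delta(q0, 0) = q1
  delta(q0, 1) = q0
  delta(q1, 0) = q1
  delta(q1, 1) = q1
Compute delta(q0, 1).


Looking up transition function:
delta(q0, 1) in the table
Row: q0, Column: 1
Result: q0

q0


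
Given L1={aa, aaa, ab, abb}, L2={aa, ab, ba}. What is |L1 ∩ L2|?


L1 = {aa, aaa, ab, abb}
L2 = {aa, ab, ba}
Checking each string in L1 against L2:
  'aa': in L2? Yes
  'aaa': in L2? No
  'ab': in L2? Yes
  'abb': in L2? No
Intersection = {aa, ab}
|L1 ∩ L2| = 2

2


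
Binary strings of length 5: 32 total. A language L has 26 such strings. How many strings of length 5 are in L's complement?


Alphabet: {0,1}
String length: 5
Total strings of length 5 = 2^5 = 32
Strings in L = 26
Complement = total - |L|
= 32 - 26
= 6

6


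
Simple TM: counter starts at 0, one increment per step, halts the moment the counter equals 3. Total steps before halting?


Counter starts at 0. Counting sequence:
  Step 1: counter = 1
  Step 2: counter = 2
  Step 3: counter = 3
Counter reached 3 -> halt
Total steps = 3

3


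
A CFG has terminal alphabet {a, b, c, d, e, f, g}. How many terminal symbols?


Terminal symbols: a, b, c, d, e, f, g
Counting each: a (#1), b (#2), c (#3), d (#4), e (#5), f (#6), g (#7)
Total = 7

7


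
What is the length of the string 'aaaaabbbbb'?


String: 'aaaaabbbbb'
Counting characters:
  'a' appears 5 time(s)
  'b' appears 5 time(s)
Total length = 5 + 5 = 10

10


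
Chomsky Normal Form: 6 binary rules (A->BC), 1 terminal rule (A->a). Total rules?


CNF allows two rule forms:
  A -> BC (binary): 6 rules
  A -> a (terminal): 1 rule
Total = 6 + 1 = 7

7


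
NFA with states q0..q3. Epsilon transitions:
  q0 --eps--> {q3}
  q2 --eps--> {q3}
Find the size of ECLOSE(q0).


Starting from q0
Initialize closure = {q0}
Follow epsilon from q0 -> add q3
Final closure: {q0, q3}
Size = 2

2


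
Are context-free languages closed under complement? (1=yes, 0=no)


CFL closure properties:
  Closed under: union, concatenation, Kleene star
  NOT closed under: intersection, complement
Operation 'complement' is in not-closed list -> No (not closed)

0


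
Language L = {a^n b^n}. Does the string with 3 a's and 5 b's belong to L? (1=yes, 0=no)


Language requires equal numbers of a's and b's
PDA pushes for each 'a', pops for each 'b'
Number of a's = 3
Number of b's = 5
3 != 5 -> Reject

0


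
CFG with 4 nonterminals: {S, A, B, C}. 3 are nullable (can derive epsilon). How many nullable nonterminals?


Nonterminals: {S, A, B, C}
A nonterminal is nullable if it can derive epsilon
Counting nullable nonterminals: 3
Total nullable = 3

3


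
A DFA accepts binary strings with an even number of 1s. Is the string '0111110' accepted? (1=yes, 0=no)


DFA has 2 states: q_even (start, accept=yes) and q_odd
Processing string '0111110' character by character:
  Position 0: read '0', 1-count=0 -> q_even (no change)
  Position 1: read '1', 1-count=1 -> q_odd
  Position 2: read '1', 1-count=2 -> q_even
  Position 3: read '1', 1-count=3 -> q_odd
  Position 4: read '1', 1-count=4 -> q_even
  Position 5: read '1', 1-count=5 -> q_odd
  Position 6: read '0', 1-count=5 -> q_odd (no change)
Final state: q_odd, total 1s = 5 (odd); the DFA requires an even count -> reject

0


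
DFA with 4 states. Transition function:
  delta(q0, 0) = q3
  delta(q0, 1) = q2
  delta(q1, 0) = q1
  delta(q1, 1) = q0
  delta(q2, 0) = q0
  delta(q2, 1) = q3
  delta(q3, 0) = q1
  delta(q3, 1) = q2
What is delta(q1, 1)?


Looking up transition function:
delta(q1, 1) in the table
Row: q1, Column: 1
Result: q0

q0


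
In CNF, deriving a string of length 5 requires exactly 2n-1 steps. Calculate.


Chomsky Normal Form derivation:
String length n = 5
Each step either:
  - Splits a nonterminal into two (n-1 such steps)
  - Converts a nonterminal to terminal (n such steps)
Total = (n-1) + n = 2n - 1
= 2(5) - 1
= 10 - 1
= 9

9


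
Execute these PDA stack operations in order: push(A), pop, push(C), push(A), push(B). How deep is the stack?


Tracing stack operations:
  push(A) -> stack = [A], depth=1
  pop -> removed A, stack = [], depth=0
  push(C) -> stack = [C], depth=1
  push(A) -> stack = [C,A], depth=2
  push(B) -> stack = [C,A,B], depth=3
Final depth = 3

3


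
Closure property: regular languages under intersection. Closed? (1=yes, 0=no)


Regular languages are closed under:
- Union (DFA product construction)
- Intersection (DFA product construction)
- Complement (swap accept/reject states)
- Concatenation (NFA construction)
- Kleene star (NFA construction)
intersection is in this list
Therefore: closed

1


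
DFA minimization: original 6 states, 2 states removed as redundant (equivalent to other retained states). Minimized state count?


Original DFA: 6 states
Redundant states removed: 2
Minimized states = original - removed
= 6 - 2
= 4

4


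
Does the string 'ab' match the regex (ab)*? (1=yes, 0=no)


Pattern: (ab)*
String: 'ab'
Pattern requires: zero or more repetitions of 'ab'
Pairs: ['ab']
All pairs are 'ab'? Yes
Result: 1

1


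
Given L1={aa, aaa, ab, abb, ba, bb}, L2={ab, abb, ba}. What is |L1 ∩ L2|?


L1 = {aa, aaa, ab, abb, ba, bb}
L2 = {ab, abb, ba}
Checking each string in L1 against L2:
  'aa': in L2? No
  'aaa': in L2? No
  'ab': in L2? Yes
  'abb': in L2? Yes
  'ba': in L2? Yes
  'bb': in L2? No
Intersection = {ab, abb, ba}
|L1 ∩ L2| = 3

3


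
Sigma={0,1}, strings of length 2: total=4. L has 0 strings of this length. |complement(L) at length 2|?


Alphabet: {0,1}
String length: 2
Total strings of length 2 = 2^2 = 4
Strings in L = 0
Complement = total - |L|
= 4 - 0
= 4

4


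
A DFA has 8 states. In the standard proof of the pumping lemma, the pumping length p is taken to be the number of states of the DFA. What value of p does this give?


Pumping lemma for regular languages (standard proof):
Take p = |Q|, the number of DFA states.
Any string of length >= |Q| passes through |Q|+1 states while reading its first |Q| symbols,
so by pigeonhole some state repeats, giving the loop that can be pumped.
Here |Q| = 8
Therefore the proof uses p = 8

8


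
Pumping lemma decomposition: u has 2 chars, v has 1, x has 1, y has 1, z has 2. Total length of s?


|s| = |u| + |v| + |x| + |y| + |z|
= 2 + 1 + 1 + 1 + 2
= 3 + 1 + 3
= 4 + 3
= 7

7


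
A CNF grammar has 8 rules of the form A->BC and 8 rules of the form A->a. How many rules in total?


CNF allows two rule forms:
  A -> BC (binary): 8 rules
  A -> a (terminal): 8 rules
Total = 8 + 8 = 16

16


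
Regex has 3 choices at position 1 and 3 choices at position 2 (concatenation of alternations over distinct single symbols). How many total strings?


First group: 3 alternatives
Second group: 3 alternatives
Concatenation: each choice from group 1 pairs with each from group 2
Total = 3 x 3 = 9

9


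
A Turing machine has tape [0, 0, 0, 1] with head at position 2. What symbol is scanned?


Tape: [0, 0, 0, 1]
Positions: 0 1 2 3
Values:    0 0 0 1
Head at position 2
tape[2] = 0

0


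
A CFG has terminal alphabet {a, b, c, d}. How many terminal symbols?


Terminal symbols: a, b, c, d
Counting each: a (#1), b (#2), c (#3), d (#4)
Total = 4

4


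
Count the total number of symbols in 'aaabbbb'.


String: 'aaabbbb'
Counting characters:
  'a' appears 3 time(s)
  'b' appears 4 time(s)
Total length = 3 + 4 = 7

7


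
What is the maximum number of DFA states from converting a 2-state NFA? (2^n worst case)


NFA has 2 states
Subset construction: each DFA state = subset of NFA states
Maximum subsets = 2^2
2^2 = 4

4


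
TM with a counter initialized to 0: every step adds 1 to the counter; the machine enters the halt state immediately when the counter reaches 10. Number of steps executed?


Counter starts at 0. Counting sequence:
  Step 1: counter = 1
  Step 2: counter = 2
  Step 3: counter = 3
  Step 4: counter = 4
  Step 5: counter = 5
  Step 6: counter = 6
  ...
  Step 10: counter = 10
Counter reached 10 -> halt
Total steps = 10

10


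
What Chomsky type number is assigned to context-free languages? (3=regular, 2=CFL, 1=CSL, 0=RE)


Chomsky hierarchy levels:
  Type 3: Regular (DFA/NFA/regex)
  Type 2: Context-free (PDA)
  Type 1: Context-sensitive
  Type 0: Recursively enumerable (TM)
'context-free' corresponds to Type 2

2


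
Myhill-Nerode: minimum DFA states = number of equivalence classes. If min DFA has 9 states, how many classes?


Myhill-Nerode theorem:
Number of equivalence classes = number of states in minimal DFA
Minimal DFA states = 9
Therefore equivalence classes = 9

9


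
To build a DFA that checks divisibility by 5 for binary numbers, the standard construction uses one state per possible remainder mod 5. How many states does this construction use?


Divisibility by 5 is tracked via the remainder mod 5: 0, 1, ..., 4
The construction assigns one state to each remainder
Number of remainders = 5

5


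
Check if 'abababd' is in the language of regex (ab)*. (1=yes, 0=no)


Pattern: (ab)*
String: 'abababd'
Pattern requires: zero or more repetitions of 'ab'
Length 7 is odd -> cannot be (ab)* -> no match
Result: 0

0


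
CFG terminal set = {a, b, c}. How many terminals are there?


Terminal symbols: a, b, c
Counting each: a (#1), b (#2), c (#3)
Total = 3

3


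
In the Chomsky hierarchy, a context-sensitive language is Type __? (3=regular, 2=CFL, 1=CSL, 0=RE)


Chomsky hierarchy levels:
  Type 3: Regular (DFA/NFA/regex)
  Type 2: Context-free (PDA)
  Type 1: Context-sensitive
  Type 0: Recursively enumerable (TM)
'context-sensitive' corresponds to Type 1

1


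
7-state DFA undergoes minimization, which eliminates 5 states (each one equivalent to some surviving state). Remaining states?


Original DFA: 7 states
Redundant states removed: 5
Minimized states = original - removed
= 7 - 5
= 2

2


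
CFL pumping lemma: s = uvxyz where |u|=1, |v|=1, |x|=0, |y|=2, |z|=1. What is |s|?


|s| = |u| + |v| + |x| + |y| + |z|
= 1 + 1 + 0 + 2 + 1
= 2 + 0 + 3
= 2 + 3
= 5

5


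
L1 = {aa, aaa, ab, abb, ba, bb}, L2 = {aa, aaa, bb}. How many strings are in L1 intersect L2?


L1 = {aa, aaa, ab, abb, ba, bb}
L2 = {aa, aaa, bb}
Checking each string in L1 against L2:
  'aa': in L2? Yes
  'aaa': in L2? Yes
  'ab': in L2? No
  'abb': in L2? No
  'ba': in L2? No
  'bb': in L2? Yes
Intersection = {aa, aaa, bb}
|L1 ∩ L2| = 3

3


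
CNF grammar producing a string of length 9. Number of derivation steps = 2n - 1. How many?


Chomsky Normal Form derivation:
String length n = 9
Each step either:
  - Splits a nonterminal into two (n-1 such steps)
  - Converts a nonterminal to terminal (n such steps)
Total = (n-1) + n = 2n - 1
= 2(9) - 1
= 18 - 1
= 17

17


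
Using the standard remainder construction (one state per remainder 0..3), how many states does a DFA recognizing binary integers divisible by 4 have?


Divisibility by 4 is tracked via the remainder mod 4: 0, 1, ..., 3
The construction assigns one state to each remainder
Number of remainders = 4

4


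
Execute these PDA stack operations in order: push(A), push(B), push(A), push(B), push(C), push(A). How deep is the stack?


Tracing stack operations:
  push(A) -> stack = [A], depth=1
  push(B) -> stack = [A,B], depth=2
  push(A) -> stack = [A,B,A], depth=3
  push(B) -> stack = [A,B,A,B], depth=4
  push(C) -> stack = [A,B,A,B,C], depth=5
  push(A) -> stack = [A,B,A,B,C,A], depth=6
Final depth = 6

6


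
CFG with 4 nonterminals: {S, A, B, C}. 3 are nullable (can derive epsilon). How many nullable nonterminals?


Nonterminals: {S, A, B, C}
A nonterminal is nullable if it can derive epsilon
Counting nullable nonterminals: 3
Total nullable = 3

3


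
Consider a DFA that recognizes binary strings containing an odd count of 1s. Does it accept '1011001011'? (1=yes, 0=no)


DFA has 2 states: q_even (start, accept=no) and q_odd
Processing string '1011001011' character by character:
  Position 0: read '1', 1-count=1 -> q_odd
  Position 1: read '0', 1-count=1 -> q_odd (no change)
  Position 2: read '1', 1-count=2 -> q_even
  Position 3: read '1', 1-count=3 -> q_odd
  Position 4: read '0', 1-count=3 -> q_odd (no change)
  Position 5: read '0', 1-count=3 -> q_odd (no change)
  Position 6: read '1', 1-count=4 -> q_even
  Position 7: read '0', 1-count=4 -> q_even (no change)
  Position 8: read '1', 1-count=5 -> q_odd
  Position 9: read '1', 1-count=6 -> q_even
Final state: q_even, total 1s = 6 (even); the DFA requires an odd count -> reject

0


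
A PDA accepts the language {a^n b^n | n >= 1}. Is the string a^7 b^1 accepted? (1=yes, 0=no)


Language requires equal numbers of a's and b's
PDA pushes for each 'a', pops for each 'b'
Number of a's = 7
Number of b's = 1
7 != 1 -> Reject

0


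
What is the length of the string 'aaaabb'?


String: 'aaaabb'
Counting characters:
  'a' appears 4 time(s)
  'b' appears 2 time(s)
Total length = 4 + 2 = 6

6


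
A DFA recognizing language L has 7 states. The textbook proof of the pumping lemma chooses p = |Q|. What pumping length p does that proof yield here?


Pumping lemma for regular languages (standard proof):
Take p = |Q|, the number of DFA states.
Any string of length >= |Q| passes through |Q|+1 states while reading its first |Q| symbols,
so by pigeonhole some state repeats, giving the loop that can be pumped.
Here |Q| = 7
Therefore the proof uses p = 7

7


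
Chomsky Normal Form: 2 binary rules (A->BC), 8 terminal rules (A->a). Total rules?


CNF allows two rule forms:
  A -> BC (binary): 2 rules
  A -> a (terminal): 8 rules
Total = 2 + 8 = 10

10


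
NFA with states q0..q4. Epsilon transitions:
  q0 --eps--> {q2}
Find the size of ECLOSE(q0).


Starting from q0
Initialize closure = {q0}
Follow epsilon from q0 -> add q2
Final closure: {q0, q2}
Size = 2

2


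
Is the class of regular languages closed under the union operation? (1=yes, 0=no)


Regular languages are closed under:
- Union (DFA product construction)
- Intersection (DFA product construction)
- Complement (swap accept/reject states)
- Concatenation (NFA construction)
- Kleene star (NFA construction)
union is in this list
Therefore: closed

1


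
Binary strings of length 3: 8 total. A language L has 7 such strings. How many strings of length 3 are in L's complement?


Alphabet: {0,1}
String length: 3
Total strings of length 3 = 2^3 = 8
Strings in L = 7
Complement = total - |L|
= 8 - 7
= 1

1


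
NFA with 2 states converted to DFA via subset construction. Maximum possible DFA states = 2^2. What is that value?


NFA has 2 states
Subset construction: each DFA state = subset of NFA states
Maximum subsets = 2^2
2^2 = 4

4


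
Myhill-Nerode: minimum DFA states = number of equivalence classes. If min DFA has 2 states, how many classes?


Myhill-Nerode theorem:
Number of equivalence classes = number of states in minimal DFA
Minimal DFA states = 2
Therefore equivalence classes = 2

2


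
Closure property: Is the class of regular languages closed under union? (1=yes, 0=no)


Regular languages are closed under all standard operations:
- Union: Yes (product construction)
- Intersection: Yes (product construction)
- Complement: Yes (swap accept/reject)
- Concatenation: Yes (NFA construction)
Operation: union -> Closed

1


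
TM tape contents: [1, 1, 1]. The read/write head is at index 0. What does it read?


Tape: [1, 1, 1]
Positions: 0 1 2
Values:    1 1 1
Head at position 0
tape[0] = 1

1


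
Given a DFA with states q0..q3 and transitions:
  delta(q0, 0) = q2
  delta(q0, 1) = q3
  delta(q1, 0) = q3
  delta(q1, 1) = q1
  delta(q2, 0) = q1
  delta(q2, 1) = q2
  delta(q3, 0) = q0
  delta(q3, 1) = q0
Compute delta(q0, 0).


Looking up transition function:
delta(q0, 0) in the table
Row: q0, Column: 0
Result: q2

q2


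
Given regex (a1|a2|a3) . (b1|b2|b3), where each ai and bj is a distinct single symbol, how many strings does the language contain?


First group: 3 alternatives
Second group: 3 alternatives
Concatenation: each choice from group 1 pairs with each from group 2
Total = 3 x 3 = 9

9


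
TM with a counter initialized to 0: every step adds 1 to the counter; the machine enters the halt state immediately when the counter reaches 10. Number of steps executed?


Counter starts at 0. Counting sequence:
  Step 1: counter = 1
  Step 2: counter = 2
  Step 3: counter = 3
  Step 4: counter = 4
  Step 5: counter = 5
  Step 6: counter = 6
  ...
  Step 10: counter = 10
Counter reached 10 -> halt
Total steps = 10

10


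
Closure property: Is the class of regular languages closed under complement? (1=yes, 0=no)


Regular languages are closed under all standard operations:
- Union: Yes (product construction)
- Intersection: Yes (product construction)
- Complement: Yes (swap accept/reject)
- Concatenation: Yes (NFA construction)
Operation: complement -> Closed

1


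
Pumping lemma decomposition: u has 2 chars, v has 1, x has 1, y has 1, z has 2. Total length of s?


|s| = |u| + |v| + |x| + |y| + |z|
= 2 + 1 + 1 + 1 + 2
= 3 + 1 + 3
= 4 + 3
= 7

7


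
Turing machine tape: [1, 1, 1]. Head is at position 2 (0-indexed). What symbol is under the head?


Tape: [1, 1, 1]
Positions: 0 1 2
Values:    1 1 1
Head at position 2
tape[2] = 1

1


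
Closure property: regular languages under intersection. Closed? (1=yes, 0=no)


Regular languages are closed under:
- Union (DFA product construction)
- Intersection (DFA product construction)
- Complement (swap accept/reject states)
- Concatenation (NFA construction)
- Kleene star (NFA construction)
intersection is in this list
Therefore: closed

1


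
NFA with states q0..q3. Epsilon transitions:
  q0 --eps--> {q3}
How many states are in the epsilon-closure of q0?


Starting from q0
Initialize closure = {q0}
Follow epsilon from q0 -> add q3
Final closure: {q0, q3}
Size = 2

2


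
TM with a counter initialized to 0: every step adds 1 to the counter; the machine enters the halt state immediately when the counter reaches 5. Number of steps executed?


Counter starts at 0. Counting sequence:
  Step 1: counter = 1
  Step 2: counter = 2
  Step 3: counter = 3
  Step 4: counter = 4
  Step 5: counter = 5
Counter reached 5 -> halt
Total steps = 5

5


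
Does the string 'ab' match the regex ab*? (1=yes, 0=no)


Pattern: ab*
String: 'ab'
Pattern requires: exactly one 'a' followed by zero or more 'b's
First char is 'a' -> OK
Rest 'b': all b's? Yes
Result: 1

1


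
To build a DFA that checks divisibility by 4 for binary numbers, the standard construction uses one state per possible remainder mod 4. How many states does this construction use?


Divisibility by 4 is tracked via the remainder mod 4: 0, 1, ..., 3
The construction assigns one state to each remainder
Number of remainders = 4

4


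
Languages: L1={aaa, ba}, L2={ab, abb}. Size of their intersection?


L1 = {aaa, ba}
L2 = {ab, abb}
Checking each string in L1 against L2:
  'aaa': in L2? No
  'ba': in L2? No
Intersection = {}
|L1 ∩ L2| = 0

0


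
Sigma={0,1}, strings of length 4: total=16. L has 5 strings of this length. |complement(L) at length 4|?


Alphabet: {0,1}
String length: 4
Total strings of length 4 = 2^4 = 16
Strings in L = 5
Complement = total - |L|
= 16 - 5
= 11

11


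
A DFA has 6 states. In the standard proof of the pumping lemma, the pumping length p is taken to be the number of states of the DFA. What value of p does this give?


Pumping lemma for regular languages (standard proof):
Take p = |Q|, the number of DFA states.
Any string of length >= |Q| passes through |Q|+1 states while reading its first |Q| symbols,
so by pigeonhole some state repeats, giving the loop that can be pumped.
Here |Q| = 6
Therefore the proof uses p = 6

6


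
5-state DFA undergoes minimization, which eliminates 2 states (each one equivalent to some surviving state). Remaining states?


Original DFA: 5 states
Redundant states removed: 2
Minimized states = original - removed
= 5 - 2
= 3

3


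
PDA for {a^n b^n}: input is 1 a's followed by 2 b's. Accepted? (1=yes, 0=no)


Language requires equal numbers of a's and b's
PDA pushes for each 'a', pops for each 'b'
Number of a's = 1
Number of b's = 2
1 != 2 -> Reject

0


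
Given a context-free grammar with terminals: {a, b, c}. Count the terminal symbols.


Terminal symbols: a, b, c
Counting each: a (#1), b (#2), c (#3)
Total = 3

3


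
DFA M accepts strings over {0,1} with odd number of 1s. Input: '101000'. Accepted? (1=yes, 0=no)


DFA has 2 states: q_even (start, accept=no) and q_odd
Processing string '101000' character by character:
  Position 0: read '1', 1-count=1 -> q_odd
  Position 1: read '0', 1-count=1 -> q_odd (no change)
  Position 2: read '1', 1-count=2 -> q_even
  Position 3: read '0', 1-count=2 -> q_even (no change)
  Position 4: read '0', 1-count=2 -> q_even (no change)
  Position 5: read '0', 1-count=2 -> q_even (no change)
Final state: q_even, total 1s = 2 (even); the DFA requires an odd count -> reject

0


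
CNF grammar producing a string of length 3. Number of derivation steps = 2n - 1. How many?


Chomsky Normal Form derivation:
String length n = 3
Each step either:
  - Splits a nonterminal into two (n-1 such steps)
  - Converts a nonterminal to terminal (n such steps)
Total = (n-1) + n = 2n - 1
= 2(3) - 1
= 6 - 1
= 5

5


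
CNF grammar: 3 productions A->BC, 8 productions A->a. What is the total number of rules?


CNF allows two rule forms:
  A -> BC (binary): 3 rules
  A -> a (terminal): 8 rules
Total = 3 + 8 = 11

11


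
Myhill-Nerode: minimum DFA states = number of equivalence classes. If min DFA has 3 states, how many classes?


Myhill-Nerode theorem:
Number of equivalence classes = number of states in minimal DFA
Minimal DFA states = 3
Therefore equivalence classes = 3

3


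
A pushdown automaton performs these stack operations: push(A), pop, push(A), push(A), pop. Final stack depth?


Tracing stack operations:
  push(A) -> stack = [A], depth=1
  pop -> removed A, stack = [], depth=0
  push(A) -> stack = [A], depth=1
  push(A) -> stack = [A,A], depth=2
  pop -> removed A, stack = [A], depth=1
Final depth = 1

1


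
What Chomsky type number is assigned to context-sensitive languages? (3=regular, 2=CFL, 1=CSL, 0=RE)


Chomsky hierarchy levels:
  Type 3: Regular (DFA/NFA/regex)
  Type 2: Context-free (PDA)
  Type 1: Context-sensitive
  Type 0: Recursively enumerable (TM)
'context-sensitive' corresponds to Type 1

1


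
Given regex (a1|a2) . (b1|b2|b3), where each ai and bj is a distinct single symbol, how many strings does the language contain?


First group: 2 alternatives
Second group: 3 alternatives
Concatenation: each choice from group 1 pairs with each from group 2
Total = 2 x 3 = 6

6


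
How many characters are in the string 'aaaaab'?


String: 'aaaaab'
Counting characters:
  'a' appears 5 time(s)
  'b' appears 1 time(s)
Total length = 5 + 1 = 6

6


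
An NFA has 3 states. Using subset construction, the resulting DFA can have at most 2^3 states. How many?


NFA has 3 states
Subset construction: each DFA state = subset of NFA states
Maximum subsets = 2^3
2^3 = 8

8


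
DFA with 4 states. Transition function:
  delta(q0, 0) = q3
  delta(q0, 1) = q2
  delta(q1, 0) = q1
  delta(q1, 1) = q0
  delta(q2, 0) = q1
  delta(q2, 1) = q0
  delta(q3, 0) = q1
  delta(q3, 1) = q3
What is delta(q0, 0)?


Looking up transition function:
delta(q0, 0) in the table
Row: q0, Column: 0
Result: q3

q3


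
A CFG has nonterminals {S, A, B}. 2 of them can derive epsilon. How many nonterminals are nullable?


Nonterminals: {S, A, B}
A nonterminal is nullable if it can derive epsilon
Counting nullable nonterminals: 2
Total nullable = 2

2


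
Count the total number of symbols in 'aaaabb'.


String: 'aaaabb'
Counting characters:
  'a' appears 4 time(s)
  'b' appears 2 time(s)
Total length = 4 + 2 = 6

6


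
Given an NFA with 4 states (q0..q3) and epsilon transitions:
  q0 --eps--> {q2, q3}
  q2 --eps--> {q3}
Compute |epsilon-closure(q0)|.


Starting from q0
Initialize closure = {q0}
Follow epsilon from q0 -> add q2
Follow epsilon from q0 -> add q3
Final closure: {q0, q2, q3}
Size = 3

3


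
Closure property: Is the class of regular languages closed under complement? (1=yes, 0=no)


Regular languages are closed under all standard operations:
- Union: Yes (product construction)
- Intersection: Yes (product construction)
- Complement: Yes (swap accept/reject)
- Concatenation: Yes (NFA construction)
Operation: complement -> Closed

1


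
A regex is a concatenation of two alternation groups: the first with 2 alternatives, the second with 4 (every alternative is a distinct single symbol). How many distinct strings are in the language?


First group: 2 alternatives
Second group: 4 alternatives
Concatenation: each choice from group 1 pairs with each from group 2
Total = 2 x 4 = 8

8


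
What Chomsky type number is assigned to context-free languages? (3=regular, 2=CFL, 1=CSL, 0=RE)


Chomsky hierarchy levels:
  Type 3: Regular (DFA/NFA/regex)
  Type 2: Context-free (PDA)
  Type 1: Context-sensitive
  Type 0: Recursively enumerable (TM)
'context-free' corresponds to Type 2

2
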